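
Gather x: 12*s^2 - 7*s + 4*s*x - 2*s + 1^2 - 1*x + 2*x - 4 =12*s^2 - 9*s + x*(4*s + 1) - 3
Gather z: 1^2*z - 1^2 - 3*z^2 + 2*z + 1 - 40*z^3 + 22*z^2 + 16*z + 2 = -40*z^3 + 19*z^2 + 19*z + 2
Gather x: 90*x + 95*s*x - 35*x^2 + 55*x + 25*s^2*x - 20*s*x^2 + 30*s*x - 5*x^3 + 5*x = -5*x^3 + x^2*(-20*s - 35) + x*(25*s^2 + 125*s + 150)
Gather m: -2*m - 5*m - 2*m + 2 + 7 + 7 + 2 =18 - 9*m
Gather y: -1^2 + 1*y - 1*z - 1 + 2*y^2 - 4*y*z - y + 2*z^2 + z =2*y^2 - 4*y*z + 2*z^2 - 2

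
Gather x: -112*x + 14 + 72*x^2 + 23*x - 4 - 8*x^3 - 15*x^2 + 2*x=-8*x^3 + 57*x^2 - 87*x + 10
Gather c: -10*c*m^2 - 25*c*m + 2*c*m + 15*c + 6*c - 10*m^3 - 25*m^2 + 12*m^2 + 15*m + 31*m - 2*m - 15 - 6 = c*(-10*m^2 - 23*m + 21) - 10*m^3 - 13*m^2 + 44*m - 21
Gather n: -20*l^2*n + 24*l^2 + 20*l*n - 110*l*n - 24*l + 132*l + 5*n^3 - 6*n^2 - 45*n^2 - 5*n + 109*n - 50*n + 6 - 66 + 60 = 24*l^2 + 108*l + 5*n^3 - 51*n^2 + n*(-20*l^2 - 90*l + 54)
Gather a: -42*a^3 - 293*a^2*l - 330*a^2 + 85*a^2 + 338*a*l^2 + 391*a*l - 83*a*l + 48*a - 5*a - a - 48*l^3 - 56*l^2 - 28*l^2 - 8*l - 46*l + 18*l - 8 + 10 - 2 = -42*a^3 + a^2*(-293*l - 245) + a*(338*l^2 + 308*l + 42) - 48*l^3 - 84*l^2 - 36*l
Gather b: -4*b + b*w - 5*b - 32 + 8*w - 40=b*(w - 9) + 8*w - 72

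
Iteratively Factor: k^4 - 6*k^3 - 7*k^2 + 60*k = (k - 4)*(k^3 - 2*k^2 - 15*k) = (k - 4)*(k + 3)*(k^2 - 5*k) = (k - 5)*(k - 4)*(k + 3)*(k)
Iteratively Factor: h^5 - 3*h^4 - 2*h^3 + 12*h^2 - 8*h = (h - 2)*(h^4 - h^3 - 4*h^2 + 4*h) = h*(h - 2)*(h^3 - h^2 - 4*h + 4) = h*(h - 2)^2*(h^2 + h - 2) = h*(h - 2)^2*(h - 1)*(h + 2)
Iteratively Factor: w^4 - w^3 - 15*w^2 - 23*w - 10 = (w - 5)*(w^3 + 4*w^2 + 5*w + 2) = (w - 5)*(w + 2)*(w^2 + 2*w + 1) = (w - 5)*(w + 1)*(w + 2)*(w + 1)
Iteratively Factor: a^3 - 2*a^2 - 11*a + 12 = (a + 3)*(a^2 - 5*a + 4) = (a - 4)*(a + 3)*(a - 1)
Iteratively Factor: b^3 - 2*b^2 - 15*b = (b + 3)*(b^2 - 5*b) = (b - 5)*(b + 3)*(b)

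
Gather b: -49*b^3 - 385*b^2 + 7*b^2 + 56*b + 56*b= -49*b^3 - 378*b^2 + 112*b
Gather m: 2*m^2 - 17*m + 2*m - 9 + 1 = 2*m^2 - 15*m - 8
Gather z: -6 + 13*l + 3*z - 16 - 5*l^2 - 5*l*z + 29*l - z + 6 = -5*l^2 + 42*l + z*(2 - 5*l) - 16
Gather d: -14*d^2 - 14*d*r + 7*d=-14*d^2 + d*(7 - 14*r)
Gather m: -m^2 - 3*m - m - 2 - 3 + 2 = -m^2 - 4*m - 3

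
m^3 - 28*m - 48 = (m - 6)*(m + 2)*(m + 4)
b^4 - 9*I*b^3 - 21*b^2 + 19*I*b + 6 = (b - 6*I)*(b - I)^3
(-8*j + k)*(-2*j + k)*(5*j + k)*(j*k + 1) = 80*j^4*k - 34*j^3*k^2 + 80*j^3 - 5*j^2*k^3 - 34*j^2*k + j*k^4 - 5*j*k^2 + k^3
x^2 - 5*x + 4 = (x - 4)*(x - 1)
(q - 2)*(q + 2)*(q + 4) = q^3 + 4*q^2 - 4*q - 16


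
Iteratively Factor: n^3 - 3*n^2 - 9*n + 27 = (n - 3)*(n^2 - 9) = (n - 3)*(n + 3)*(n - 3)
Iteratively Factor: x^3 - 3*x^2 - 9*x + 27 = (x + 3)*(x^2 - 6*x + 9) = (x - 3)*(x + 3)*(x - 3)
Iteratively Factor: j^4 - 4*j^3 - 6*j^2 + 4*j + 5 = (j + 1)*(j^3 - 5*j^2 - j + 5) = (j - 1)*(j + 1)*(j^2 - 4*j - 5) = (j - 5)*(j - 1)*(j + 1)*(j + 1)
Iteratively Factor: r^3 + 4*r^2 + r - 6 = (r - 1)*(r^2 + 5*r + 6) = (r - 1)*(r + 3)*(r + 2)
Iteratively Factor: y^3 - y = (y + 1)*(y^2 - y) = y*(y + 1)*(y - 1)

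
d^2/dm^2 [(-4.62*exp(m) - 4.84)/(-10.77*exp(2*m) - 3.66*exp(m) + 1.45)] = (535.887198*exp(4*m) + 2063.51046*exp(3*m) + 1005.241644*exp(2*m) + 391.688484*exp(m) + 35.39943)*exp(m)/(1249.243533*exp(6*m) + 1273.602042*exp(5*m) - 71.7572789999999*exp(4*m) - 293.910444*exp(3*m) + 9.660915*exp(2*m) + 23.08545*exp(m) - 3.048625)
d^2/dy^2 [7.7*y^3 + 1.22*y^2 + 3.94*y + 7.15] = 46.2*y + 2.44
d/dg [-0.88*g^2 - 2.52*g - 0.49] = -1.76*g - 2.52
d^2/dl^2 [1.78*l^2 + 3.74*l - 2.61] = 3.56000000000000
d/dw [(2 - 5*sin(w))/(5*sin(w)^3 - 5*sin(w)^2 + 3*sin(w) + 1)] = (50*sin(w)^3 - 55*sin(w)^2 + 20*sin(w) - 11)*cos(w)/(5*sin(w)^3 - 5*sin(w)^2 + 3*sin(w) + 1)^2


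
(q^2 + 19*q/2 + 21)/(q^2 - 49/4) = 2*(q + 6)/(2*q - 7)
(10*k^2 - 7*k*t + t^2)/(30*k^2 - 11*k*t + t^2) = (-2*k + t)/(-6*k + t)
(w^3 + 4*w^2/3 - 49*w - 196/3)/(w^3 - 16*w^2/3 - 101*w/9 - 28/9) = 3*(w + 7)/(3*w + 1)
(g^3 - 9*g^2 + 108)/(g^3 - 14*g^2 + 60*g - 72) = (g + 3)/(g - 2)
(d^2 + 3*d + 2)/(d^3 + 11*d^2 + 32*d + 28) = (d + 1)/(d^2 + 9*d + 14)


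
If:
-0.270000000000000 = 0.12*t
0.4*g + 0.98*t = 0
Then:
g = 5.51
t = -2.25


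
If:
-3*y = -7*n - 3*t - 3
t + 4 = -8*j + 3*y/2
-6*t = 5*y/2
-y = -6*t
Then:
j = -1/2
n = -3/7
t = 0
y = 0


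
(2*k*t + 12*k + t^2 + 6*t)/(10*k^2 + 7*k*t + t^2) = (t + 6)/(5*k + t)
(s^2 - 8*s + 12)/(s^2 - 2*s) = (s - 6)/s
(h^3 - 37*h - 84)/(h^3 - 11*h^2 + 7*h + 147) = (h + 4)/(h - 7)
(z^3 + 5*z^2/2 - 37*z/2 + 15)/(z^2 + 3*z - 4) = (z^2 + 7*z/2 - 15)/(z + 4)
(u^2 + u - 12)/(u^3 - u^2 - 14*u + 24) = 1/(u - 2)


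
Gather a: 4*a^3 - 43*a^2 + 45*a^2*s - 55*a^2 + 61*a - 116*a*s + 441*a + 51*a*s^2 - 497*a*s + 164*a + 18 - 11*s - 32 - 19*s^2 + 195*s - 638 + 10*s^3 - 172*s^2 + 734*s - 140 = 4*a^3 + a^2*(45*s - 98) + a*(51*s^2 - 613*s + 666) + 10*s^3 - 191*s^2 + 918*s - 792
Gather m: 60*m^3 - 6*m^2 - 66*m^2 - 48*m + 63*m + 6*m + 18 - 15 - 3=60*m^3 - 72*m^2 + 21*m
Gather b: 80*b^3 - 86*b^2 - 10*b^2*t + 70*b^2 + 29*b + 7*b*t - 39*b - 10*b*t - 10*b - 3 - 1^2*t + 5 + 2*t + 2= 80*b^3 + b^2*(-10*t - 16) + b*(-3*t - 20) + t + 4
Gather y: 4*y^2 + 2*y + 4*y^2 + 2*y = 8*y^2 + 4*y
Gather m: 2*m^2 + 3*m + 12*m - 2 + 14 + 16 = 2*m^2 + 15*m + 28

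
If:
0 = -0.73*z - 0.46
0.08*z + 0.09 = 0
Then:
No Solution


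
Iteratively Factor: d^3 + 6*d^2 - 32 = (d + 4)*(d^2 + 2*d - 8) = (d + 4)^2*(d - 2)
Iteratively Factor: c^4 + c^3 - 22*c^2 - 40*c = (c)*(c^3 + c^2 - 22*c - 40) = c*(c + 2)*(c^2 - c - 20) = c*(c - 5)*(c + 2)*(c + 4)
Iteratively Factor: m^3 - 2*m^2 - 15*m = (m + 3)*(m^2 - 5*m) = (m - 5)*(m + 3)*(m)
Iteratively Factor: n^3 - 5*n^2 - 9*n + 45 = (n - 5)*(n^2 - 9) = (n - 5)*(n - 3)*(n + 3)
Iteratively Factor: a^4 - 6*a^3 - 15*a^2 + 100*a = (a)*(a^3 - 6*a^2 - 15*a + 100) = a*(a + 4)*(a^2 - 10*a + 25) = a*(a - 5)*(a + 4)*(a - 5)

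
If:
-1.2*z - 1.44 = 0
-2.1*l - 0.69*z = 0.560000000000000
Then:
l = 0.13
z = -1.20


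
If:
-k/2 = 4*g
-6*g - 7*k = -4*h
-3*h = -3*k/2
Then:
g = 0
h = 0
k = 0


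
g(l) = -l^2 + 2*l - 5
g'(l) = 2 - 2*l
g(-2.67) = -17.47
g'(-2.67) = 7.34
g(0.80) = -4.04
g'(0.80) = 0.40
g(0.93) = -4.00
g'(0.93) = 0.14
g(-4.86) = -38.34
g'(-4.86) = 11.72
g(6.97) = -39.64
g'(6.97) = -11.94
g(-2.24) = -14.50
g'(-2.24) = 6.48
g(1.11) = -4.01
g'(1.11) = -0.22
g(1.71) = -4.50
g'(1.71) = -1.42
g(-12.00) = -173.00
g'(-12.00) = 26.00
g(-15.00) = -260.00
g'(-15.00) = 32.00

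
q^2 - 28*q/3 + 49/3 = (q - 7)*(q - 7/3)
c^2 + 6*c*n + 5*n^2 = (c + n)*(c + 5*n)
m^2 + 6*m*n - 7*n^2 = (m - n)*(m + 7*n)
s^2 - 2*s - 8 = (s - 4)*(s + 2)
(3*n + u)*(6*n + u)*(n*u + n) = 18*n^3*u + 18*n^3 + 9*n^2*u^2 + 9*n^2*u + n*u^3 + n*u^2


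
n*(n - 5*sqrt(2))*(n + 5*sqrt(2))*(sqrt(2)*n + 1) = sqrt(2)*n^4 + n^3 - 50*sqrt(2)*n^2 - 50*n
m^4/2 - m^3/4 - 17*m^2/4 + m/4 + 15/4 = (m/2 + 1/2)*(m - 3)*(m - 1)*(m + 5/2)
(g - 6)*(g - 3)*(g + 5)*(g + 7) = g^4 + 3*g^3 - 55*g^2 - 99*g + 630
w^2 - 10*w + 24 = (w - 6)*(w - 4)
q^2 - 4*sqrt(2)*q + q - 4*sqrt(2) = (q + 1)*(q - 4*sqrt(2))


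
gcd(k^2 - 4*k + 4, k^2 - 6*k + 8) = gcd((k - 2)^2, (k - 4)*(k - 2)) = k - 2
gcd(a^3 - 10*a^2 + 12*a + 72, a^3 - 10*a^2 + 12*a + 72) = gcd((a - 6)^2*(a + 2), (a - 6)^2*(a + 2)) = a^3 - 10*a^2 + 12*a + 72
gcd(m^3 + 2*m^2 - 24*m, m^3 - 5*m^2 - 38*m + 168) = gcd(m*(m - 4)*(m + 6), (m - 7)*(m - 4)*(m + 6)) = m^2 + 2*m - 24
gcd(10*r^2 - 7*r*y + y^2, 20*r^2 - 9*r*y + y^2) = -5*r + y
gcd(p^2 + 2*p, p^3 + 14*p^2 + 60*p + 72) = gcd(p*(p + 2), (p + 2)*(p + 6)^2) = p + 2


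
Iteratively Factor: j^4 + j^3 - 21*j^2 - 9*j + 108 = (j + 4)*(j^3 - 3*j^2 - 9*j + 27) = (j + 3)*(j + 4)*(j^2 - 6*j + 9) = (j - 3)*(j + 3)*(j + 4)*(j - 3)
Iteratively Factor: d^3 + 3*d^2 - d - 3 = (d + 3)*(d^2 - 1) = (d - 1)*(d + 3)*(d + 1)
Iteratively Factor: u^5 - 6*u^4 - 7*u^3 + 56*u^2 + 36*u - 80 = (u + 2)*(u^4 - 8*u^3 + 9*u^2 + 38*u - 40) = (u - 4)*(u + 2)*(u^3 - 4*u^2 - 7*u + 10) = (u - 4)*(u - 1)*(u + 2)*(u^2 - 3*u - 10) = (u - 5)*(u - 4)*(u - 1)*(u + 2)*(u + 2)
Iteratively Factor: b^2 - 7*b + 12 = (b - 4)*(b - 3)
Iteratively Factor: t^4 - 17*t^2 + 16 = (t - 4)*(t^3 + 4*t^2 - t - 4) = (t - 4)*(t + 4)*(t^2 - 1) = (t - 4)*(t + 1)*(t + 4)*(t - 1)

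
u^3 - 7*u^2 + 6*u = u*(u - 6)*(u - 1)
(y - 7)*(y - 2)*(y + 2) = y^3 - 7*y^2 - 4*y + 28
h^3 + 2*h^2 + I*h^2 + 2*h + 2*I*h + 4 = (h + 2)*(h - I)*(h + 2*I)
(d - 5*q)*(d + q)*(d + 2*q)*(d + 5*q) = d^4 + 3*d^3*q - 23*d^2*q^2 - 75*d*q^3 - 50*q^4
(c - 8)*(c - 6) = c^2 - 14*c + 48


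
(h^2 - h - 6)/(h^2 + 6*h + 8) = (h - 3)/(h + 4)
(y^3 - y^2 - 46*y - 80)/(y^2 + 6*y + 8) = (y^2 - 3*y - 40)/(y + 4)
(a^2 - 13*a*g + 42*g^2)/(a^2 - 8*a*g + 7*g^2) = (a - 6*g)/(a - g)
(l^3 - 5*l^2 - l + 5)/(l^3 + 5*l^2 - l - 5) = (l - 5)/(l + 5)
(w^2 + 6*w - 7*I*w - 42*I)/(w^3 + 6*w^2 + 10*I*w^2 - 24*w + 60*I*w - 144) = (w - 7*I)/(w^2 + 10*I*w - 24)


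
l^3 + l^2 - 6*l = l*(l - 2)*(l + 3)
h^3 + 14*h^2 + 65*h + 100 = (h + 4)*(h + 5)^2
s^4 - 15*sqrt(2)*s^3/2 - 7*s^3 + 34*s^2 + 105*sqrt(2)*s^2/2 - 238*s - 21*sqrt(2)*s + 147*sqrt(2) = (s - 7)*(s - 7*sqrt(2)/2)*(s - 3*sqrt(2))*(s - sqrt(2))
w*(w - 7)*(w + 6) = w^3 - w^2 - 42*w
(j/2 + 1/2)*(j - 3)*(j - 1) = j^3/2 - 3*j^2/2 - j/2 + 3/2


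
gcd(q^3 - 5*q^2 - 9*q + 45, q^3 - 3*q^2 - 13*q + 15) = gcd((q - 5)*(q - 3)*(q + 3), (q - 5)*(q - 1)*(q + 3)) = q^2 - 2*q - 15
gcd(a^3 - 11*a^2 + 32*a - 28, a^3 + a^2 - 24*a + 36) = a - 2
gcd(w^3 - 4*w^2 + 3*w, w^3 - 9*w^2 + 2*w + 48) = w - 3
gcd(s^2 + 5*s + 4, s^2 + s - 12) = s + 4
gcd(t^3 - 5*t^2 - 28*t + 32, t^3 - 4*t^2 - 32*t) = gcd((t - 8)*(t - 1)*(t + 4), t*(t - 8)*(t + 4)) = t^2 - 4*t - 32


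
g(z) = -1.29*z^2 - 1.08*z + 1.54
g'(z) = -2.58*z - 1.08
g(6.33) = -56.99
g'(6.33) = -17.41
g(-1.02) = 1.30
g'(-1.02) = 1.55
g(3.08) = -14.02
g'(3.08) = -9.03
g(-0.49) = 1.76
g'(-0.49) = 0.18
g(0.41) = 0.88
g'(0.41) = -2.14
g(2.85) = -12.02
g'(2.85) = -8.43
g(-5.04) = -25.78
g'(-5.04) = 11.92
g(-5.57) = -32.47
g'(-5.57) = 13.29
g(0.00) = 1.54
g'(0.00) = -1.08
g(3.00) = -13.31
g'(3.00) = -8.82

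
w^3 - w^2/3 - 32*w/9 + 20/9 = (w - 5/3)*(w - 2/3)*(w + 2)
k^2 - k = k*(k - 1)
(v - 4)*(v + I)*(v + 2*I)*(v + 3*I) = v^4 - 4*v^3 + 6*I*v^3 - 11*v^2 - 24*I*v^2 + 44*v - 6*I*v + 24*I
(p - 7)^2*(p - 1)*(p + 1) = p^4 - 14*p^3 + 48*p^2 + 14*p - 49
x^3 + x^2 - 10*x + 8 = (x - 2)*(x - 1)*(x + 4)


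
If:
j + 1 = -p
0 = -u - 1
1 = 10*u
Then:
No Solution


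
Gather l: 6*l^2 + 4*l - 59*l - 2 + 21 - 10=6*l^2 - 55*l + 9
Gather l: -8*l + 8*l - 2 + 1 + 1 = 0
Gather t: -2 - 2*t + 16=14 - 2*t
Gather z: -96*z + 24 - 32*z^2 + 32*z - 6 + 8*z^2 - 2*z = -24*z^2 - 66*z + 18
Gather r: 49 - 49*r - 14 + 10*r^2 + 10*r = 10*r^2 - 39*r + 35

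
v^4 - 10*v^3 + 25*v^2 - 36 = (v - 6)*(v - 3)*(v - 2)*(v + 1)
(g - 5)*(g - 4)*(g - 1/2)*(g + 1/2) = g^4 - 9*g^3 + 79*g^2/4 + 9*g/4 - 5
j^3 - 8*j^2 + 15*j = j*(j - 5)*(j - 3)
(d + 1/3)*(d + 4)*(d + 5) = d^3 + 28*d^2/3 + 23*d + 20/3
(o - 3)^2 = o^2 - 6*o + 9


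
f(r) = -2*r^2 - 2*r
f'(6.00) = -26.00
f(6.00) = -84.00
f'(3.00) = -14.00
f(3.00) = -24.00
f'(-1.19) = 2.76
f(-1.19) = -0.45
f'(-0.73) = 0.92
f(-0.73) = 0.39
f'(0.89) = -5.56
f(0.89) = -3.36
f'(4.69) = -20.76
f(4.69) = -53.37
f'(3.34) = -15.36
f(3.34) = -28.99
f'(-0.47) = -0.12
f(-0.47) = 0.50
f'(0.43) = -3.72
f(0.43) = -1.23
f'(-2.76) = 9.04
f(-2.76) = -9.72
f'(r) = -4*r - 2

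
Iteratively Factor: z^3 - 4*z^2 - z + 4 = (z - 1)*(z^2 - 3*z - 4) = (z - 1)*(z + 1)*(z - 4)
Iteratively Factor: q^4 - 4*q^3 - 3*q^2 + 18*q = (q)*(q^3 - 4*q^2 - 3*q + 18) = q*(q + 2)*(q^2 - 6*q + 9) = q*(q - 3)*(q + 2)*(q - 3)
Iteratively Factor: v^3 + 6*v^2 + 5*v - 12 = (v + 3)*(v^2 + 3*v - 4) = (v - 1)*(v + 3)*(v + 4)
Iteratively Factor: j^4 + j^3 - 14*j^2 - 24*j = (j)*(j^3 + j^2 - 14*j - 24) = j*(j + 2)*(j^2 - j - 12) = j*(j + 2)*(j + 3)*(j - 4)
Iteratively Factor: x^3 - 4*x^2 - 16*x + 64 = (x + 4)*(x^2 - 8*x + 16) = (x - 4)*(x + 4)*(x - 4)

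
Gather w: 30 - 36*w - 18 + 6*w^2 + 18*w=6*w^2 - 18*w + 12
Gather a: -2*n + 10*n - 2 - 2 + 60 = 8*n + 56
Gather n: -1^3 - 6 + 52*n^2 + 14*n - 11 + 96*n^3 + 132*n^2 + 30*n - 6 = 96*n^3 + 184*n^2 + 44*n - 24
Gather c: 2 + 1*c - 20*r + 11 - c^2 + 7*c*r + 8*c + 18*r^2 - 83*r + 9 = -c^2 + c*(7*r + 9) + 18*r^2 - 103*r + 22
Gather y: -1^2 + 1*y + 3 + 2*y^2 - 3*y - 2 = 2*y^2 - 2*y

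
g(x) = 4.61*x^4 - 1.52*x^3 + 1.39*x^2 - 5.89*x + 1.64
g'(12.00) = 31235.15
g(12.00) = 93097.52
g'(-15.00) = -63308.59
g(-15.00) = 238913.99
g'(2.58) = 287.61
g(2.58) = 173.85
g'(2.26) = 189.96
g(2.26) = 98.15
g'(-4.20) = -1464.19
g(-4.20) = 1598.00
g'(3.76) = 920.32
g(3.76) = 839.75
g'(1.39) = 38.69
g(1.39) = 9.27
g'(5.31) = 2641.16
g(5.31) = 3447.02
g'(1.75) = 83.84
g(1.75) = 30.68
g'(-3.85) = -1136.49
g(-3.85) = 1144.51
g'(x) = 18.44*x^3 - 4.56*x^2 + 2.78*x - 5.89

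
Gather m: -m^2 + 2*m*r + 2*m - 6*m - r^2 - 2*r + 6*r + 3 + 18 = -m^2 + m*(2*r - 4) - r^2 + 4*r + 21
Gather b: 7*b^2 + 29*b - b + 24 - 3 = 7*b^2 + 28*b + 21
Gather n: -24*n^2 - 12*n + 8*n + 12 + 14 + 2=-24*n^2 - 4*n + 28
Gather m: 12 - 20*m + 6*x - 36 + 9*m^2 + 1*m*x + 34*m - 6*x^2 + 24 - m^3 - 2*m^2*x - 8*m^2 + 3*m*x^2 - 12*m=-m^3 + m^2*(1 - 2*x) + m*(3*x^2 + x + 2) - 6*x^2 + 6*x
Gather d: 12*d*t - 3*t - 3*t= 12*d*t - 6*t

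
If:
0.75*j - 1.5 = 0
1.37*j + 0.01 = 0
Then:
No Solution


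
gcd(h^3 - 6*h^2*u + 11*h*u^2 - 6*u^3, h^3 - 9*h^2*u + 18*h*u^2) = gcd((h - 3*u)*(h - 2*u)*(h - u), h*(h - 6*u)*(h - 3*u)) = -h + 3*u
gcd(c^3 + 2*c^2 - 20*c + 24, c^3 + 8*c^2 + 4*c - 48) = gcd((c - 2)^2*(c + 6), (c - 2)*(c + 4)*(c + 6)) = c^2 + 4*c - 12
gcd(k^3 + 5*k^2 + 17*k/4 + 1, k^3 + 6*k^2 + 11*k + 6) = 1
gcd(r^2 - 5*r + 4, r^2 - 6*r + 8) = r - 4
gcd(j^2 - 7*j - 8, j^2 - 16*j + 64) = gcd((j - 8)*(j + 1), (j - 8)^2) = j - 8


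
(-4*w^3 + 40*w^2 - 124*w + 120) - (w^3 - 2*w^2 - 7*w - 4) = -5*w^3 + 42*w^2 - 117*w + 124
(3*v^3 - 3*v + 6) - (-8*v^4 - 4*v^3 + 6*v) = 8*v^4 + 7*v^3 - 9*v + 6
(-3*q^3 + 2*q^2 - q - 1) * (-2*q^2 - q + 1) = 6*q^5 - q^4 - 3*q^3 + 5*q^2 - 1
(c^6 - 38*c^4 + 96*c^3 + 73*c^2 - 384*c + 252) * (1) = c^6 - 38*c^4 + 96*c^3 + 73*c^2 - 384*c + 252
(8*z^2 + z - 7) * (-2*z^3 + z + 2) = -16*z^5 - 2*z^4 + 22*z^3 + 17*z^2 - 5*z - 14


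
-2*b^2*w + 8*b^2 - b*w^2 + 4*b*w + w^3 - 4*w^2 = (-2*b + w)*(b + w)*(w - 4)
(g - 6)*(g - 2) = g^2 - 8*g + 12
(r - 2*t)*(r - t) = r^2 - 3*r*t + 2*t^2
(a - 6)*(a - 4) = a^2 - 10*a + 24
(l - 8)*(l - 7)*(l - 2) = l^3 - 17*l^2 + 86*l - 112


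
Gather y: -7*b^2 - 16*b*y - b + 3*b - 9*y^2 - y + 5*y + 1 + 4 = -7*b^2 + 2*b - 9*y^2 + y*(4 - 16*b) + 5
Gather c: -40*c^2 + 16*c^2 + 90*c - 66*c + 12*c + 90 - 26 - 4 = -24*c^2 + 36*c + 60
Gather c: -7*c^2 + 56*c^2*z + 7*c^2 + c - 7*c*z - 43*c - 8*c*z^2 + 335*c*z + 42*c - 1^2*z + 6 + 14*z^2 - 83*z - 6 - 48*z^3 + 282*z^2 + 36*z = 56*c^2*z + c*(-8*z^2 + 328*z) - 48*z^3 + 296*z^2 - 48*z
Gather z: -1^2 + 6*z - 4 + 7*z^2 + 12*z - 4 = 7*z^2 + 18*z - 9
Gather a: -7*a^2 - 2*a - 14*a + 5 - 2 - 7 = -7*a^2 - 16*a - 4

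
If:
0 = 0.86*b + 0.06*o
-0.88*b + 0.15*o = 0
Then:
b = 0.00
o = 0.00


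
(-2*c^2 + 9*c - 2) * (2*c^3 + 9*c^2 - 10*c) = -4*c^5 + 97*c^3 - 108*c^2 + 20*c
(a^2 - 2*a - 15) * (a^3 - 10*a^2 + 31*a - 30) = a^5 - 12*a^4 + 36*a^3 + 58*a^2 - 405*a + 450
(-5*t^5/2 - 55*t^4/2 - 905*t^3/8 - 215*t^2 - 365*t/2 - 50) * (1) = -5*t^5/2 - 55*t^4/2 - 905*t^3/8 - 215*t^2 - 365*t/2 - 50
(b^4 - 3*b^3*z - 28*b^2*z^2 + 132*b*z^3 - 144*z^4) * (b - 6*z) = b^5 - 9*b^4*z - 10*b^3*z^2 + 300*b^2*z^3 - 936*b*z^4 + 864*z^5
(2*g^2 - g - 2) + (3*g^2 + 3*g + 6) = 5*g^2 + 2*g + 4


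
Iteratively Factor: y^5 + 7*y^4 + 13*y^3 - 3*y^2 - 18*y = (y + 2)*(y^4 + 5*y^3 + 3*y^2 - 9*y) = (y + 2)*(y + 3)*(y^3 + 2*y^2 - 3*y) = y*(y + 2)*(y + 3)*(y^2 + 2*y - 3) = y*(y - 1)*(y + 2)*(y + 3)*(y + 3)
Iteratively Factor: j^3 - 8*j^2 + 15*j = (j - 3)*(j^2 - 5*j) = j*(j - 3)*(j - 5)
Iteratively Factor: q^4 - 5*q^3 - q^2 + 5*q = (q)*(q^3 - 5*q^2 - q + 5) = q*(q - 1)*(q^2 - 4*q - 5) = q*(q - 1)*(q + 1)*(q - 5)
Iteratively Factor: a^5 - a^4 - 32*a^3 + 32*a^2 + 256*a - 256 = (a - 4)*(a^4 + 3*a^3 - 20*a^2 - 48*a + 64) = (a - 4)*(a + 4)*(a^3 - a^2 - 16*a + 16) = (a - 4)*(a + 4)^2*(a^2 - 5*a + 4) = (a - 4)^2*(a + 4)^2*(a - 1)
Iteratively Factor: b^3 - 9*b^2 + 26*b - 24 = (b - 4)*(b^2 - 5*b + 6) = (b - 4)*(b - 3)*(b - 2)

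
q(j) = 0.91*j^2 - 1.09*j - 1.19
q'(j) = 1.82*j - 1.09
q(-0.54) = -0.34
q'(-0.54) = -2.07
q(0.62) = -1.52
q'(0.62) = 0.04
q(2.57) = 2.02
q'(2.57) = 3.59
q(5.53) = 20.61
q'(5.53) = 8.97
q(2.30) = 1.12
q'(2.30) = 3.10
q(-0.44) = -0.53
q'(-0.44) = -1.89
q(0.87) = -1.45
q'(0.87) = 0.49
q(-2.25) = 5.87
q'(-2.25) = -5.18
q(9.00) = 62.71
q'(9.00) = 15.29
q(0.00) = -1.19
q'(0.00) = -1.09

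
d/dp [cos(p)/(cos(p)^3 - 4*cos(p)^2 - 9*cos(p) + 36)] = 2*(cos(p)^3 - 2*cos(p)^2 - 18)*sin(p)/((cos(p) - 4)^2*(cos(p) - 3)^2*(cos(p) + 3)^2)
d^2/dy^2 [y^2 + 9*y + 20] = 2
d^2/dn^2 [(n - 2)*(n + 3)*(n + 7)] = 6*n + 16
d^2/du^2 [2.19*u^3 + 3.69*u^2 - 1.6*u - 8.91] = 13.14*u + 7.38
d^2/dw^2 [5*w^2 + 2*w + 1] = 10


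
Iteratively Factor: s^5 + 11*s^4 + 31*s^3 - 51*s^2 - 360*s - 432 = (s + 4)*(s^4 + 7*s^3 + 3*s^2 - 63*s - 108) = (s + 3)*(s + 4)*(s^3 + 4*s^2 - 9*s - 36) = (s - 3)*(s + 3)*(s + 4)*(s^2 + 7*s + 12) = (s - 3)*(s + 3)^2*(s + 4)*(s + 4)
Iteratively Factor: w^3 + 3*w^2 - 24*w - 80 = (w + 4)*(w^2 - w - 20) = (w + 4)^2*(w - 5)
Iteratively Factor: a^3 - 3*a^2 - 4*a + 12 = (a + 2)*(a^2 - 5*a + 6) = (a - 2)*(a + 2)*(a - 3)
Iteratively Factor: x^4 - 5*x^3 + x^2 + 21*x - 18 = (x - 3)*(x^3 - 2*x^2 - 5*x + 6) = (x - 3)*(x - 1)*(x^2 - x - 6) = (x - 3)^2*(x - 1)*(x + 2)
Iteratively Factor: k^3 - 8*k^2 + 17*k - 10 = (k - 5)*(k^2 - 3*k + 2) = (k - 5)*(k - 1)*(k - 2)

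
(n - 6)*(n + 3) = n^2 - 3*n - 18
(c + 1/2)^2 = c^2 + c + 1/4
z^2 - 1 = (z - 1)*(z + 1)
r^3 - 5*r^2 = r^2*(r - 5)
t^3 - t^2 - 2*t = t*(t - 2)*(t + 1)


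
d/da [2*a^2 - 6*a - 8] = 4*a - 6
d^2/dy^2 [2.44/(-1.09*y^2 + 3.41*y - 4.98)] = (5.797928*y^2 - 18.138472*y - 2.44*(2.18*y - 3.41)*(4.36*y - 6.82) + 26.489616)/(1.09*y^2 - 3.41*y + 4.98)^3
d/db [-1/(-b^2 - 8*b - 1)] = 2*(-b - 4)/(b^2 + 8*b + 1)^2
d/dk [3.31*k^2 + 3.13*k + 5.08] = 6.62*k + 3.13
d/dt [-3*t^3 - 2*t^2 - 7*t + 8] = -9*t^2 - 4*t - 7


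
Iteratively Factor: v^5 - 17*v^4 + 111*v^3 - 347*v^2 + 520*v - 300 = (v - 3)*(v^4 - 14*v^3 + 69*v^2 - 140*v + 100) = (v - 3)*(v - 2)*(v^3 - 12*v^2 + 45*v - 50) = (v - 3)*(v - 2)^2*(v^2 - 10*v + 25) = (v - 5)*(v - 3)*(v - 2)^2*(v - 5)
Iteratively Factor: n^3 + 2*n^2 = (n)*(n^2 + 2*n) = n*(n + 2)*(n)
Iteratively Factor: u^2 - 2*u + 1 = (u - 1)*(u - 1)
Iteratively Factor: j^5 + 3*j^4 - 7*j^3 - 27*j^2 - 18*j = (j - 3)*(j^4 + 6*j^3 + 11*j^2 + 6*j) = (j - 3)*(j + 2)*(j^3 + 4*j^2 + 3*j) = (j - 3)*(j + 2)*(j + 3)*(j^2 + j) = j*(j - 3)*(j + 2)*(j + 3)*(j + 1)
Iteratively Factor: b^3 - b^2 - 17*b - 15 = (b + 3)*(b^2 - 4*b - 5) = (b + 1)*(b + 3)*(b - 5)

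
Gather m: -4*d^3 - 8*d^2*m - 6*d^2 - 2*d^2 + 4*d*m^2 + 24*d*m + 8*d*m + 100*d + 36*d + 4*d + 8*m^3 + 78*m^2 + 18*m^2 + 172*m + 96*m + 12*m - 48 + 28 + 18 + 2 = -4*d^3 - 8*d^2 + 140*d + 8*m^3 + m^2*(4*d + 96) + m*(-8*d^2 + 32*d + 280)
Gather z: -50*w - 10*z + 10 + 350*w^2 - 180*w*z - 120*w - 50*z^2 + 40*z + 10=350*w^2 - 170*w - 50*z^2 + z*(30 - 180*w) + 20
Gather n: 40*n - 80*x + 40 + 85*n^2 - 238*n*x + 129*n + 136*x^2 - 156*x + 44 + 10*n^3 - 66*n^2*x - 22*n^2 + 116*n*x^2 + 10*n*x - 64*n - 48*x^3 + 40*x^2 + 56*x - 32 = 10*n^3 + n^2*(63 - 66*x) + n*(116*x^2 - 228*x + 105) - 48*x^3 + 176*x^2 - 180*x + 52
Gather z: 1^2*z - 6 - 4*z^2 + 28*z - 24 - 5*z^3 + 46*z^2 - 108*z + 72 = -5*z^3 + 42*z^2 - 79*z + 42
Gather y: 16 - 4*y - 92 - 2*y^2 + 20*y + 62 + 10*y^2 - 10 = 8*y^2 + 16*y - 24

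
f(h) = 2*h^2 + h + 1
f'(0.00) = 1.00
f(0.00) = 1.00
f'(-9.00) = -35.00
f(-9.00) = 154.00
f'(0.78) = 4.12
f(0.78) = 3.00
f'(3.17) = 13.68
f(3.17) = 24.27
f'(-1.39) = -4.56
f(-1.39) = 3.47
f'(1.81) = 8.24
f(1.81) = 9.36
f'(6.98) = 28.92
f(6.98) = 105.42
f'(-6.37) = -24.48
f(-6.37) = 75.78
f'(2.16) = 9.64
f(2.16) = 12.49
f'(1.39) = 6.56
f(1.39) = 6.25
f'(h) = 4*h + 1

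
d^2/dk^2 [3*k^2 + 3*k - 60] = 6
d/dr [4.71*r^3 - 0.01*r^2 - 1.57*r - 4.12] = 14.13*r^2 - 0.02*r - 1.57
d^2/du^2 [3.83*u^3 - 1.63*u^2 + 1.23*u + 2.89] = 22.98*u - 3.26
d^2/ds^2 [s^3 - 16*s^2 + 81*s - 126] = 6*s - 32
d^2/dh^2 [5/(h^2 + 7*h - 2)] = 10*(-h^2 - 7*h + (2*h + 7)^2 + 2)/(h^2 + 7*h - 2)^3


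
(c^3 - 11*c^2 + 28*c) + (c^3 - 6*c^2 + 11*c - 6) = 2*c^3 - 17*c^2 + 39*c - 6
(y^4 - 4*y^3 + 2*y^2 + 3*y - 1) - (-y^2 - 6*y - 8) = y^4 - 4*y^3 + 3*y^2 + 9*y + 7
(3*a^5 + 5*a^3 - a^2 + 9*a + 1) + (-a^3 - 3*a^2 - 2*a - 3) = 3*a^5 + 4*a^3 - 4*a^2 + 7*a - 2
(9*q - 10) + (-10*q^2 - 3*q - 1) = -10*q^2 + 6*q - 11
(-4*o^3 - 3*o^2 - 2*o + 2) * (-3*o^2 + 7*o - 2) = 12*o^5 - 19*o^4 - 7*o^3 - 14*o^2 + 18*o - 4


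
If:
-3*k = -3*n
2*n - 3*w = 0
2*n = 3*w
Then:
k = 3*w/2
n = 3*w/2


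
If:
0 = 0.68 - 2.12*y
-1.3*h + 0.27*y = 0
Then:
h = 0.07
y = 0.32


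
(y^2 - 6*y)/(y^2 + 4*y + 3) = y*(y - 6)/(y^2 + 4*y + 3)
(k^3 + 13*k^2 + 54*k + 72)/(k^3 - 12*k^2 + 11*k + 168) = (k^2 + 10*k + 24)/(k^2 - 15*k + 56)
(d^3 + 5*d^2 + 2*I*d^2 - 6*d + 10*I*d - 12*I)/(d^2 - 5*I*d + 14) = (d^2 + 5*d - 6)/(d - 7*I)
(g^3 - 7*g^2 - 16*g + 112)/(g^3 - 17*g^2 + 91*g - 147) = (g^2 - 16)/(g^2 - 10*g + 21)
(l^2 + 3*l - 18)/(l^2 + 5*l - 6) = (l - 3)/(l - 1)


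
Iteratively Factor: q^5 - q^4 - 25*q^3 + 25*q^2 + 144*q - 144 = (q + 4)*(q^4 - 5*q^3 - 5*q^2 + 45*q - 36) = (q - 4)*(q + 4)*(q^3 - q^2 - 9*q + 9) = (q - 4)*(q - 3)*(q + 4)*(q^2 + 2*q - 3) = (q - 4)*(q - 3)*(q + 3)*(q + 4)*(q - 1)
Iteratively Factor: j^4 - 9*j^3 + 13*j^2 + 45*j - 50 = (j - 5)*(j^3 - 4*j^2 - 7*j + 10) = (j - 5)*(j + 2)*(j^2 - 6*j + 5) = (j - 5)*(j - 1)*(j + 2)*(j - 5)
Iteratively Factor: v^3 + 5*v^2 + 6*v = (v)*(v^2 + 5*v + 6) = v*(v + 2)*(v + 3)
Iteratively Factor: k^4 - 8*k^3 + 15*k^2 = (k)*(k^3 - 8*k^2 + 15*k) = k^2*(k^2 - 8*k + 15) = k^2*(k - 3)*(k - 5)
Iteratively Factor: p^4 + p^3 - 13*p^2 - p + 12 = (p + 1)*(p^3 - 13*p + 12) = (p - 1)*(p + 1)*(p^2 + p - 12) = (p - 3)*(p - 1)*(p + 1)*(p + 4)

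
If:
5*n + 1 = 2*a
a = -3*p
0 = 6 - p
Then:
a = -18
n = -37/5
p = 6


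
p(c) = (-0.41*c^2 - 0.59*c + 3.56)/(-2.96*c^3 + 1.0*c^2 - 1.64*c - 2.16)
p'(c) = (-0.82*c - 0.59)/(-2.96*c^3 + 1.0*c^2 - 1.64*c - 2.16) + (-0.41*c^2 - 0.59*c + 3.56)*(8.88*c^2 - 2.0*c + 1.64)/(-2.96*c^3 + 1.0*c^2 - 1.64*c - 2.16)^2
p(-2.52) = 0.04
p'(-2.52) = 0.08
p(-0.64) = 50.16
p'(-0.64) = 4376.47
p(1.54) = -0.13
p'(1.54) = 0.33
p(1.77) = -0.07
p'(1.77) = 0.21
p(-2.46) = 0.05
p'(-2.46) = 0.08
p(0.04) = -1.59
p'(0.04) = 1.41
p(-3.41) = 0.01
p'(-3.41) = 0.02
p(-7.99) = -0.01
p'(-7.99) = -0.00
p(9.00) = 0.02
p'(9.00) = -0.00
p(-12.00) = -0.01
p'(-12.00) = -0.00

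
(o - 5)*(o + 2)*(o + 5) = o^3 + 2*o^2 - 25*o - 50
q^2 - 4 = (q - 2)*(q + 2)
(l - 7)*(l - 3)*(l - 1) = l^3 - 11*l^2 + 31*l - 21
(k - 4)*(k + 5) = k^2 + k - 20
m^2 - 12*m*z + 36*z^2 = (m - 6*z)^2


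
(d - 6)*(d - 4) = d^2 - 10*d + 24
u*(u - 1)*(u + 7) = u^3 + 6*u^2 - 7*u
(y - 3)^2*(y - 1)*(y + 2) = y^4 - 5*y^3 + y^2 + 21*y - 18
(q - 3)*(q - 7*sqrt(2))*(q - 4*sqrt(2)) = q^3 - 11*sqrt(2)*q^2 - 3*q^2 + 33*sqrt(2)*q + 56*q - 168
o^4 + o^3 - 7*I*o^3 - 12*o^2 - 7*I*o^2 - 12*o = o*(o + 1)*(o - 4*I)*(o - 3*I)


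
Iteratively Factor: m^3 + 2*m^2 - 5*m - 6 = (m + 1)*(m^2 + m - 6) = (m - 2)*(m + 1)*(m + 3)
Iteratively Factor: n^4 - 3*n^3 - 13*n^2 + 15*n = (n - 1)*(n^3 - 2*n^2 - 15*n) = (n - 1)*(n + 3)*(n^2 - 5*n) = (n - 5)*(n - 1)*(n + 3)*(n)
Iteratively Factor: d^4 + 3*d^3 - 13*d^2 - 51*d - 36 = (d + 1)*(d^3 + 2*d^2 - 15*d - 36) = (d - 4)*(d + 1)*(d^2 + 6*d + 9) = (d - 4)*(d + 1)*(d + 3)*(d + 3)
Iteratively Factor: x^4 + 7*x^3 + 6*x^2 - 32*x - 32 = (x + 1)*(x^3 + 6*x^2 - 32) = (x - 2)*(x + 1)*(x^2 + 8*x + 16) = (x - 2)*(x + 1)*(x + 4)*(x + 4)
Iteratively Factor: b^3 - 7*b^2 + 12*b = (b - 4)*(b^2 - 3*b) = (b - 4)*(b - 3)*(b)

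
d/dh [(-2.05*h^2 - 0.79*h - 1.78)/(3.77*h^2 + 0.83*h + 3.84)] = (1.2768*h^2 - 2.3228*h - 1.5562)/(14.2129*h^4 + 6.2582*h^3 + 29.6425*h^2 + 6.3744*h + 14.7456)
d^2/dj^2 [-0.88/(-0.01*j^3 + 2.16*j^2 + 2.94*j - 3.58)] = ((3.8016 - 0.0528*j)*(0.01*j^3 - 2.16*j^2 - 2.94*j + 3.58) + 0.88*(-0.06*j^2 + 8.64*j + 5.88)*(-0.03*j^2 + 4.32*j + 2.94))/(0.01*j^3 - 2.16*j^2 - 2.94*j + 3.58)^3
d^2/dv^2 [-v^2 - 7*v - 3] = -2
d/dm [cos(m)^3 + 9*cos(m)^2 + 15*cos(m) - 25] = 3*(sin(m)^2 - 6*cos(m) - 6)*sin(m)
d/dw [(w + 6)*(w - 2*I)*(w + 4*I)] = 3*w^2 + 4*w*(3 + I) + 8 + 12*I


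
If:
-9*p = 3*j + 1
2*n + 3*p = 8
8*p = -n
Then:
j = 59/39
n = 64/13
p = -8/13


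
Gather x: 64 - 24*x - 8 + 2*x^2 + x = 2*x^2 - 23*x + 56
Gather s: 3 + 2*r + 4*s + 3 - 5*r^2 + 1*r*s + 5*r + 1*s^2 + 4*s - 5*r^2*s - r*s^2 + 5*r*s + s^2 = -5*r^2 + 7*r + s^2*(2 - r) + s*(-5*r^2 + 6*r + 8) + 6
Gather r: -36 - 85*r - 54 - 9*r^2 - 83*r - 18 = -9*r^2 - 168*r - 108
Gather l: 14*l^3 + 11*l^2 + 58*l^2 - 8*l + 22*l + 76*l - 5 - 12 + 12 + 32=14*l^3 + 69*l^2 + 90*l + 27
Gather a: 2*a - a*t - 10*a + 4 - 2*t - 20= a*(-t - 8) - 2*t - 16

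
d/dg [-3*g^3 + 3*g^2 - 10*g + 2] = -9*g^2 + 6*g - 10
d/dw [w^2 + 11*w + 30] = 2*w + 11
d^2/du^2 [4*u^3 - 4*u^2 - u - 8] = 24*u - 8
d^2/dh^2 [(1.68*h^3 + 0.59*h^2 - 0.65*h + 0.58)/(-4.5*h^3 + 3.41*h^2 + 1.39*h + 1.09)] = (-75.4542000000001*h^6 + 15.9246000000001*h^5 - 321.813*h^4 + 136.72434*h^3 + 17.44623*h^2 - 60.03621*h - 1.30122)/(91.125*h^9 - 207.1575*h^8 + 72.53685*h^7 + 22.107979*h^6 + 77.950473*h^5 - 16.88157*h^4 - 17.645215*h^3 - 18.47223*h^2 - 4.954377*h - 1.295029)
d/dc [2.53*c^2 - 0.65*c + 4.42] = 5.06*c - 0.65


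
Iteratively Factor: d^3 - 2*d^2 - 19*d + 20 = (d - 5)*(d^2 + 3*d - 4) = (d - 5)*(d - 1)*(d + 4)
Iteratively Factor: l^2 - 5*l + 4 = (l - 1)*(l - 4)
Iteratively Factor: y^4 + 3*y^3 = (y)*(y^3 + 3*y^2) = y*(y + 3)*(y^2) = y^2*(y + 3)*(y)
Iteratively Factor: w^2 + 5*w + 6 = (w + 3)*(w + 2)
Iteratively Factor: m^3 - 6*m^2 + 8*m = (m - 4)*(m^2 - 2*m) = m*(m - 4)*(m - 2)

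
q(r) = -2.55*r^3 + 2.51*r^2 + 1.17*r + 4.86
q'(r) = -7.65*r^2 + 5.02*r + 1.17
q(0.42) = 5.61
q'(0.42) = 1.93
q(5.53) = -343.15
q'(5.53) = -205.01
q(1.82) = -0.07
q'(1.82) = -15.03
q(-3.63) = 155.66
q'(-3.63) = -117.86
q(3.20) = -49.25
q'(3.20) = -61.10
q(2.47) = -15.36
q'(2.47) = -33.10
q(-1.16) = 10.86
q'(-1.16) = -14.95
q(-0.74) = 6.40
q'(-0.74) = -6.73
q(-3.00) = 92.79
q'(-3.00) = -82.74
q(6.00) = -448.56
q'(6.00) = -244.11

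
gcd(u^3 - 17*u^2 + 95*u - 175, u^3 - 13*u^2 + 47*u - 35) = u^2 - 12*u + 35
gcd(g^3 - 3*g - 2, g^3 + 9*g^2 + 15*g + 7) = g^2 + 2*g + 1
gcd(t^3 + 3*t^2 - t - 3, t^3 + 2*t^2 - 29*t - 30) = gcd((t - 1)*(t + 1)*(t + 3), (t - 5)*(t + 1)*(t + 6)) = t + 1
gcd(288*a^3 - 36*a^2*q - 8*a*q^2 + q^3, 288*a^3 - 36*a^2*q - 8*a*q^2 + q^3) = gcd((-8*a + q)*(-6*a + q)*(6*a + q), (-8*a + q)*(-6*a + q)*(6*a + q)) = 288*a^3 - 36*a^2*q - 8*a*q^2 + q^3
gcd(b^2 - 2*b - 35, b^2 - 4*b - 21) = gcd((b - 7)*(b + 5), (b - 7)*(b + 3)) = b - 7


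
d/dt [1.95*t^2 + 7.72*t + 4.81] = 3.9*t + 7.72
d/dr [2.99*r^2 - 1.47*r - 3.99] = 5.98*r - 1.47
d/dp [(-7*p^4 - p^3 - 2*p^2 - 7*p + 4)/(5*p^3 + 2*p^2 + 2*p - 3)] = (-35*p^6 - 28*p^5 - 34*p^4 + 150*p^3 - 41*p^2 - 4*p + 13)/(25*p^6 + 20*p^5 + 24*p^4 - 22*p^3 - 8*p^2 - 12*p + 9)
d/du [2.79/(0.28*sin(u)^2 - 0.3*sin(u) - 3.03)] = (0.837 - 1.5624*sin(u))*cos(u)/(-0.28*sin(u)^2 + 0.3*sin(u) + 3.03)^2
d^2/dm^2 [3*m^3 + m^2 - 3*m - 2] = 18*m + 2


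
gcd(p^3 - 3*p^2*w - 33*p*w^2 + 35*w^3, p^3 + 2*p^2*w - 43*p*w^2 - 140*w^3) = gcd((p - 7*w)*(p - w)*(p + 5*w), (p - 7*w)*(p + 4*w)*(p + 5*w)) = p^2 - 2*p*w - 35*w^2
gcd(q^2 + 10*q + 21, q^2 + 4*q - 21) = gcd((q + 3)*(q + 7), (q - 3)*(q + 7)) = q + 7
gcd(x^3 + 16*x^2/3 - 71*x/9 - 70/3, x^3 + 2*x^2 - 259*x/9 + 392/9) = x - 7/3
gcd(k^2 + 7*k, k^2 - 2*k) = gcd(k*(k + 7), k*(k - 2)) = k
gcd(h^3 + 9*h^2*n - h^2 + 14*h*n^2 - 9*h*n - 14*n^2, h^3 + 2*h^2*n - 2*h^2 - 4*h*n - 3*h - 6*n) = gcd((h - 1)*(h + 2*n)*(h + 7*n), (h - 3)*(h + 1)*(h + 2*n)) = h + 2*n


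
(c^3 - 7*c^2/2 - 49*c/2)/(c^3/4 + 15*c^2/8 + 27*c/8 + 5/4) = 4*c*(2*c^2 - 7*c - 49)/(2*c^3 + 15*c^2 + 27*c + 10)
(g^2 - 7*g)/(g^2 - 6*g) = (g - 7)/(g - 6)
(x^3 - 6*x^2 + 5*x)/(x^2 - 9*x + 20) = x*(x - 1)/(x - 4)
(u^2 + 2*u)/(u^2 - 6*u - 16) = u/(u - 8)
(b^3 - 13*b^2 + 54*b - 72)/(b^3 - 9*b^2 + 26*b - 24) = (b - 6)/(b - 2)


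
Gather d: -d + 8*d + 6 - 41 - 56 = 7*d - 91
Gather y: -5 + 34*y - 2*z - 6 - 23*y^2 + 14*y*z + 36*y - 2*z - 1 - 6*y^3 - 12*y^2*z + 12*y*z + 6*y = -6*y^3 + y^2*(-12*z - 23) + y*(26*z + 76) - 4*z - 12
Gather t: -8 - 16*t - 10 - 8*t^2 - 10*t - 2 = -8*t^2 - 26*t - 20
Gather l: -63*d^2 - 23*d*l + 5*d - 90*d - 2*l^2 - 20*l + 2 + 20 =-63*d^2 - 85*d - 2*l^2 + l*(-23*d - 20) + 22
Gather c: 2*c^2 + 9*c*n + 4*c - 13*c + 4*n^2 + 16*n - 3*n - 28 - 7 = 2*c^2 + c*(9*n - 9) + 4*n^2 + 13*n - 35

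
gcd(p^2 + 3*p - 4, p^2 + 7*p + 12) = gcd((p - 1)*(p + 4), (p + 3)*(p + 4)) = p + 4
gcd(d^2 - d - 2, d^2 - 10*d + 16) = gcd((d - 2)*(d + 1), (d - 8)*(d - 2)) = d - 2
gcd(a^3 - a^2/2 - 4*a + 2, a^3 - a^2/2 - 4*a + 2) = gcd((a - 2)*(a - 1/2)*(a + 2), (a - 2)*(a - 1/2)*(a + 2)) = a^3 - a^2/2 - 4*a + 2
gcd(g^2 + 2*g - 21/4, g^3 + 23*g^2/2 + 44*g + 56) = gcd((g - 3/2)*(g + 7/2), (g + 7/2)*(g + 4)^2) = g + 7/2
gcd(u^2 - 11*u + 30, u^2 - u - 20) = u - 5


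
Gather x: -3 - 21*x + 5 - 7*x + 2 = 4 - 28*x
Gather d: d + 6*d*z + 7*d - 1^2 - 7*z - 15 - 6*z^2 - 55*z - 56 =d*(6*z + 8) - 6*z^2 - 62*z - 72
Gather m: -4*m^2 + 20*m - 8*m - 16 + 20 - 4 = -4*m^2 + 12*m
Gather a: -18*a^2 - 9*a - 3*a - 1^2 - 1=-18*a^2 - 12*a - 2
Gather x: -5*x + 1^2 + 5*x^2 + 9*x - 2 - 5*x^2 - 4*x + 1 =0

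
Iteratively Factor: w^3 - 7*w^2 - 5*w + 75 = (w + 3)*(w^2 - 10*w + 25) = (w - 5)*(w + 3)*(w - 5)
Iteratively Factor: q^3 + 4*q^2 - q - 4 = (q - 1)*(q^2 + 5*q + 4) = (q - 1)*(q + 4)*(q + 1)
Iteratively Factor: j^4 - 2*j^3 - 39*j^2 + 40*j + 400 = (j + 4)*(j^3 - 6*j^2 - 15*j + 100) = (j - 5)*(j + 4)*(j^2 - j - 20) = (j - 5)*(j + 4)^2*(j - 5)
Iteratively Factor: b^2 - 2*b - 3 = (b + 1)*(b - 3)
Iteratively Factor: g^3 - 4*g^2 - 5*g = (g + 1)*(g^2 - 5*g) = (g - 5)*(g + 1)*(g)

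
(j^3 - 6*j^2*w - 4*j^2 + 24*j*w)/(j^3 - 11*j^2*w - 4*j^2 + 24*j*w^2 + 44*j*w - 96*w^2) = j*(j - 6*w)/(j^2 - 11*j*w + 24*w^2)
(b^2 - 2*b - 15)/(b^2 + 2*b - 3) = (b - 5)/(b - 1)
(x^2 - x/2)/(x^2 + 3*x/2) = (2*x - 1)/(2*x + 3)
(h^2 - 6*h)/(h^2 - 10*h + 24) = h/(h - 4)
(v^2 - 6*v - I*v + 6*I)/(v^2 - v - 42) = (-v^2 + 6*v + I*v - 6*I)/(-v^2 + v + 42)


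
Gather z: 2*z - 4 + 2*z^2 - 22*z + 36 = 2*z^2 - 20*z + 32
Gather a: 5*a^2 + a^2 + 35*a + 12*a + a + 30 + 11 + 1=6*a^2 + 48*a + 42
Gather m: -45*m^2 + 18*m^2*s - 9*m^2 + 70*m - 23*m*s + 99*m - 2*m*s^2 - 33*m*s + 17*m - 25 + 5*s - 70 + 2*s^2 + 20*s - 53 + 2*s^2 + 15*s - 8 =m^2*(18*s - 54) + m*(-2*s^2 - 56*s + 186) + 4*s^2 + 40*s - 156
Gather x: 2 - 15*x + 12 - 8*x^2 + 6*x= -8*x^2 - 9*x + 14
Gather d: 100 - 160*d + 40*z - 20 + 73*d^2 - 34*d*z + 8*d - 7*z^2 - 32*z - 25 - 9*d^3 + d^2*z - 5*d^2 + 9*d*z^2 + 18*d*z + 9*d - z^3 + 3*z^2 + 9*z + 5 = -9*d^3 + d^2*(z + 68) + d*(9*z^2 - 16*z - 143) - z^3 - 4*z^2 + 17*z + 60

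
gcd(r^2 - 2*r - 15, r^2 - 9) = r + 3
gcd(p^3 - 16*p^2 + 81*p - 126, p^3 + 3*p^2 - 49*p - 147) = p - 7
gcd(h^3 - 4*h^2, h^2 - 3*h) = h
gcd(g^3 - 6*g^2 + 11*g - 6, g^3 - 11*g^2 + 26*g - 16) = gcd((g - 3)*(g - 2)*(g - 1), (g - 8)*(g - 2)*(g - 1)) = g^2 - 3*g + 2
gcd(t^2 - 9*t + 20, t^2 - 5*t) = t - 5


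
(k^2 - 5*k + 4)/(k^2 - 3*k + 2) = (k - 4)/(k - 2)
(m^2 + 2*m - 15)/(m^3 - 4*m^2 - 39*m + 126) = (m + 5)/(m^2 - m - 42)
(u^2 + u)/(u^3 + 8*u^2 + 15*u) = (u + 1)/(u^2 + 8*u + 15)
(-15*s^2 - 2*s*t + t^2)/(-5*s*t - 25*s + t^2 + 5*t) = (3*s + t)/(t + 5)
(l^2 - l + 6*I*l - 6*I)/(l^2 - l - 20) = (-l^2 + l - 6*I*l + 6*I)/(-l^2 + l + 20)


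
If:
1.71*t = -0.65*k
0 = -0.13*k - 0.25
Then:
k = -1.92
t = 0.73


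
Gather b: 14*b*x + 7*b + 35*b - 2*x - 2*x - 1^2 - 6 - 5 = b*(14*x + 42) - 4*x - 12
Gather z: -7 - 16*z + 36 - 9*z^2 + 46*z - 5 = -9*z^2 + 30*z + 24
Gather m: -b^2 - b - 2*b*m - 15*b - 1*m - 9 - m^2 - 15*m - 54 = -b^2 - 16*b - m^2 + m*(-2*b - 16) - 63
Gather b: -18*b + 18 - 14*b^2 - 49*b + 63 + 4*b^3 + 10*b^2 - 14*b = 4*b^3 - 4*b^2 - 81*b + 81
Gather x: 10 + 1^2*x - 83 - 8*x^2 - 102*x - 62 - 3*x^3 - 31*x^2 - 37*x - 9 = -3*x^3 - 39*x^2 - 138*x - 144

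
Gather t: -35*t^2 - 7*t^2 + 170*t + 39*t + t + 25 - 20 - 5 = -42*t^2 + 210*t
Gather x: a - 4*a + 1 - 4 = -3*a - 3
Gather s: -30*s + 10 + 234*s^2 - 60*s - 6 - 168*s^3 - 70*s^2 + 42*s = -168*s^3 + 164*s^2 - 48*s + 4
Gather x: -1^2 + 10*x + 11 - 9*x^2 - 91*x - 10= -9*x^2 - 81*x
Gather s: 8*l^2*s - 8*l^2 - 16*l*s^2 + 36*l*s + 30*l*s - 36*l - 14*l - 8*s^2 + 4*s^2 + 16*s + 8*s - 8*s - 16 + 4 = -8*l^2 - 50*l + s^2*(-16*l - 4) + s*(8*l^2 + 66*l + 16) - 12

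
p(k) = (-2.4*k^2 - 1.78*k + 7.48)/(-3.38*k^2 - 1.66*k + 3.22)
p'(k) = (-4.8*k - 1.78)/(-3.38*k^2 - 1.66*k + 3.22) + (6.76*k + 1.66)*(-2.4*k^2 - 1.78*k + 7.48)/(-3.38*k^2 - 1.66*k + 3.22)^2 = (-2.0324*k^2 + 35.1088*k + 6.6852)/(11.4244*k^4 + 11.2216*k^3 - 19.0116*k^2 - 10.6904*k + 10.3684)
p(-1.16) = 10.57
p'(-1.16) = -103.02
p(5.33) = 0.69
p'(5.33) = 0.01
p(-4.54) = 0.58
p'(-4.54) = -0.06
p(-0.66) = 2.68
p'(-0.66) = -2.15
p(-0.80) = 3.09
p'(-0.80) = -3.99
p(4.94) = 0.68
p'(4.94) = 0.02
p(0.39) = 3.12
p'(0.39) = 4.74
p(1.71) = 0.27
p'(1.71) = 0.67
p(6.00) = 0.70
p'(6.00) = 0.01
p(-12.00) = 0.68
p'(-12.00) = -0.00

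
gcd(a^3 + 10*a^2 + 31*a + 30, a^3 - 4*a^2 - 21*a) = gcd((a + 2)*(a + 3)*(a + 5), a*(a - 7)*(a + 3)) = a + 3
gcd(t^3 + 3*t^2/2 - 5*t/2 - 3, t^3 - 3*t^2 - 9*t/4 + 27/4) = t - 3/2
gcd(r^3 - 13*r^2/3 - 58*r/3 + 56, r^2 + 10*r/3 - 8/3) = r + 4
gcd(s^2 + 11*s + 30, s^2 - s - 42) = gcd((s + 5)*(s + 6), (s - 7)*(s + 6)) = s + 6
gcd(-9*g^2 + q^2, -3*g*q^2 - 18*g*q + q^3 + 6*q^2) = -3*g + q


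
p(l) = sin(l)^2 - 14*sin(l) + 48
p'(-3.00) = 14.14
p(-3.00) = 50.00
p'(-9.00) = 13.51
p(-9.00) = 53.94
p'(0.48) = -11.60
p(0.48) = 41.75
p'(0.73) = -9.44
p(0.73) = 39.11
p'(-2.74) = 13.61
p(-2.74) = 53.63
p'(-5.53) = -9.22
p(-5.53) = 38.89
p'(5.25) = -8.05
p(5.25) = 60.76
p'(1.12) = -5.32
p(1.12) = 36.21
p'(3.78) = 12.20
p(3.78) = 56.70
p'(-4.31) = 4.76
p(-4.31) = 35.96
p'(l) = 2*sin(l)*cos(l) - 14*cos(l)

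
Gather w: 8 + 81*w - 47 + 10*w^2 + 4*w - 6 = 10*w^2 + 85*w - 45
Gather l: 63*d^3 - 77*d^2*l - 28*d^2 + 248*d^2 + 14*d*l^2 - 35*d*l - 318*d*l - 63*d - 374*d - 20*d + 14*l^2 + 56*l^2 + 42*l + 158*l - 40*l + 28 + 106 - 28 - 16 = 63*d^3 + 220*d^2 - 457*d + l^2*(14*d + 70) + l*(-77*d^2 - 353*d + 160) + 90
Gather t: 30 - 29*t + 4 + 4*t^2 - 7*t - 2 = 4*t^2 - 36*t + 32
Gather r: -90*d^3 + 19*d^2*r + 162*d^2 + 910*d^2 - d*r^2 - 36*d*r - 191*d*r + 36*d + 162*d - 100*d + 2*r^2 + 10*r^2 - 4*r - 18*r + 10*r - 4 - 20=-90*d^3 + 1072*d^2 + 98*d + r^2*(12 - d) + r*(19*d^2 - 227*d - 12) - 24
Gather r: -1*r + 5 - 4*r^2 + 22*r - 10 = -4*r^2 + 21*r - 5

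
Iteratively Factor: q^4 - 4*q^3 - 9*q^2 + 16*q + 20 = (q - 2)*(q^3 - 2*q^2 - 13*q - 10) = (q - 5)*(q - 2)*(q^2 + 3*q + 2) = (q - 5)*(q - 2)*(q + 1)*(q + 2)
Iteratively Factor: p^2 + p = (p)*(p + 1)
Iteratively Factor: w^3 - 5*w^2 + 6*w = (w - 2)*(w^2 - 3*w) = (w - 3)*(w - 2)*(w)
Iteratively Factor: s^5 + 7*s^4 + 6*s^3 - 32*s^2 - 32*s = (s + 1)*(s^4 + 6*s^3 - 32*s) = (s - 2)*(s + 1)*(s^3 + 8*s^2 + 16*s) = (s - 2)*(s + 1)*(s + 4)*(s^2 + 4*s) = s*(s - 2)*(s + 1)*(s + 4)*(s + 4)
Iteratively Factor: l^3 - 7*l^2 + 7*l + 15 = (l - 5)*(l^2 - 2*l - 3) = (l - 5)*(l - 3)*(l + 1)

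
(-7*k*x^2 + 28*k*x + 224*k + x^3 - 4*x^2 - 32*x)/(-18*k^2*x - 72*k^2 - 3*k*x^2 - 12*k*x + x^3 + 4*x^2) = (-7*k*x + 56*k + x^2 - 8*x)/(-18*k^2 - 3*k*x + x^2)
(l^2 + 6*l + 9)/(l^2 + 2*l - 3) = (l + 3)/(l - 1)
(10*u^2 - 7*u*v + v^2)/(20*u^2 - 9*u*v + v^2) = (2*u - v)/(4*u - v)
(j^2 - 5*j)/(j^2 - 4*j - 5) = j/(j + 1)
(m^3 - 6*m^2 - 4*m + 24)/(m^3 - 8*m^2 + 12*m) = (m + 2)/m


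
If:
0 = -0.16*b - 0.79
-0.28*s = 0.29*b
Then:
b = -4.94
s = 5.11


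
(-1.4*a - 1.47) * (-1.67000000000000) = 2.338*a + 2.4549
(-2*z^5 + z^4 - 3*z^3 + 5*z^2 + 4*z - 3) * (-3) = 6*z^5 - 3*z^4 + 9*z^3 - 15*z^2 - 12*z + 9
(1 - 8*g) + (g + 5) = 6 - 7*g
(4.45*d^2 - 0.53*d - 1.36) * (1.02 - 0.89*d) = -3.9605*d^3 + 5.0107*d^2 + 0.6698*d - 1.3872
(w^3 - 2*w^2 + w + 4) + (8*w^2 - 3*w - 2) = w^3 + 6*w^2 - 2*w + 2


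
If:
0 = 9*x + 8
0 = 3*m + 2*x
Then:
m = 16/27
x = -8/9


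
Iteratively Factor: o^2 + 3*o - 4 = (o + 4)*(o - 1)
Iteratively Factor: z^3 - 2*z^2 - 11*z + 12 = (z - 4)*(z^2 + 2*z - 3) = (z - 4)*(z + 3)*(z - 1)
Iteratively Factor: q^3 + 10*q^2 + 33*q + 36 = (q + 3)*(q^2 + 7*q + 12) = (q + 3)^2*(q + 4)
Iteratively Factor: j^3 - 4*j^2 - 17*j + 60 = (j - 3)*(j^2 - j - 20) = (j - 3)*(j + 4)*(j - 5)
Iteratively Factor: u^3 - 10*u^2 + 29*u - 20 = (u - 4)*(u^2 - 6*u + 5) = (u - 5)*(u - 4)*(u - 1)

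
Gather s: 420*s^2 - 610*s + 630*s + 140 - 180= 420*s^2 + 20*s - 40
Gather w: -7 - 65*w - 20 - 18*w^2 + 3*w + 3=-18*w^2 - 62*w - 24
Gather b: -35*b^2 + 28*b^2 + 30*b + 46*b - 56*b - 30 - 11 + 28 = -7*b^2 + 20*b - 13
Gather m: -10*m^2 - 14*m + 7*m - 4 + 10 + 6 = -10*m^2 - 7*m + 12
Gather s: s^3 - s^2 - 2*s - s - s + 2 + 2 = s^3 - s^2 - 4*s + 4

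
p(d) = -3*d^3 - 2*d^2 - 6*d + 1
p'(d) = -9*d^2 - 4*d - 6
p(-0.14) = 1.81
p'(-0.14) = -5.62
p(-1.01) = 8.11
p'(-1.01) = -11.14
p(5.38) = -556.33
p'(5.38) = -288.02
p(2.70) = -88.83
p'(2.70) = -82.41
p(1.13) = -12.66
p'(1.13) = -22.01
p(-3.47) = 123.08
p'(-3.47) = -100.49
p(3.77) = -210.79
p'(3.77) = -149.00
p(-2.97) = 79.77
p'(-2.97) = -73.51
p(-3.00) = 82.00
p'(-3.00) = -75.00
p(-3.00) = 82.00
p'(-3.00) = -75.00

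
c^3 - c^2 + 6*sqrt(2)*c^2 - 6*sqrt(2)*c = c*(c - 1)*(c + 6*sqrt(2))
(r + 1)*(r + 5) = r^2 + 6*r + 5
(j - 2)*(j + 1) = j^2 - j - 2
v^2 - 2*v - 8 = (v - 4)*(v + 2)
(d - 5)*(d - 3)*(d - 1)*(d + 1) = d^4 - 8*d^3 + 14*d^2 + 8*d - 15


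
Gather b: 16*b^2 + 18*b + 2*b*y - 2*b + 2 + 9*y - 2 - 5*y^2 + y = 16*b^2 + b*(2*y + 16) - 5*y^2 + 10*y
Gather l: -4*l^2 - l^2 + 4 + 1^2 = 5 - 5*l^2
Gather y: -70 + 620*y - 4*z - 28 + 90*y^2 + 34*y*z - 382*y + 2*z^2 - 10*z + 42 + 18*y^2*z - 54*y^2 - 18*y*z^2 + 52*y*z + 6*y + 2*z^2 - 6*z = y^2*(18*z + 36) + y*(-18*z^2 + 86*z + 244) + 4*z^2 - 20*z - 56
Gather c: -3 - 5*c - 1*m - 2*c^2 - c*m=-2*c^2 + c*(-m - 5) - m - 3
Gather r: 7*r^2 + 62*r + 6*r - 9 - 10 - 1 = 7*r^2 + 68*r - 20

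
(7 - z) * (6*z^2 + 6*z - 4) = -6*z^3 + 36*z^2 + 46*z - 28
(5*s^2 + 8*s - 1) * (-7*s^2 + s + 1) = -35*s^4 - 51*s^3 + 20*s^2 + 7*s - 1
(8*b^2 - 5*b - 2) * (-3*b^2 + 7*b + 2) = -24*b^4 + 71*b^3 - 13*b^2 - 24*b - 4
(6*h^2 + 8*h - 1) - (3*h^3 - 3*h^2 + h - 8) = -3*h^3 + 9*h^2 + 7*h + 7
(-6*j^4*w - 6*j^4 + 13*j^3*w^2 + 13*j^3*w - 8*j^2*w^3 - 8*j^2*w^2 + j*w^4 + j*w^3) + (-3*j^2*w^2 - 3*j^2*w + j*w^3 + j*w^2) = -6*j^4*w - 6*j^4 + 13*j^3*w^2 + 13*j^3*w - 8*j^2*w^3 - 11*j^2*w^2 - 3*j^2*w + j*w^4 + 2*j*w^3 + j*w^2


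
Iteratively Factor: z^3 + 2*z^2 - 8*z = (z + 4)*(z^2 - 2*z) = (z - 2)*(z + 4)*(z)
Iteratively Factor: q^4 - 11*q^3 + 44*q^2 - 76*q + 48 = (q - 3)*(q^3 - 8*q^2 + 20*q - 16) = (q - 3)*(q - 2)*(q^2 - 6*q + 8) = (q - 4)*(q - 3)*(q - 2)*(q - 2)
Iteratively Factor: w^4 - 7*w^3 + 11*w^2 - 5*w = (w)*(w^3 - 7*w^2 + 11*w - 5) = w*(w - 1)*(w^2 - 6*w + 5) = w*(w - 1)^2*(w - 5)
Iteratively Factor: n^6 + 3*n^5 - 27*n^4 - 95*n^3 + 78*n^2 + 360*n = (n - 5)*(n^5 + 8*n^4 + 13*n^3 - 30*n^2 - 72*n) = n*(n - 5)*(n^4 + 8*n^3 + 13*n^2 - 30*n - 72) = n*(n - 5)*(n + 3)*(n^3 + 5*n^2 - 2*n - 24) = n*(n - 5)*(n + 3)*(n + 4)*(n^2 + n - 6) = n*(n - 5)*(n + 3)^2*(n + 4)*(n - 2)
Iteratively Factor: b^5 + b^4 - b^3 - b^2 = (b)*(b^4 + b^3 - b^2 - b) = b*(b + 1)*(b^3 - b) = b*(b + 1)^2*(b^2 - b) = b^2*(b + 1)^2*(b - 1)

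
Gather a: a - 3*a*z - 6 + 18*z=a*(1 - 3*z) + 18*z - 6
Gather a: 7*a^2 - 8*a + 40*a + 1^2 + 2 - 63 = 7*a^2 + 32*a - 60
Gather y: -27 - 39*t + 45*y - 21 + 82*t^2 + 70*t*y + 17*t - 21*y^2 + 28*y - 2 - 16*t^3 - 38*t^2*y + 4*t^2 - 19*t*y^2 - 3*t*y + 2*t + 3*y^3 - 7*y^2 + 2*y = -16*t^3 + 86*t^2 - 20*t + 3*y^3 + y^2*(-19*t - 28) + y*(-38*t^2 + 67*t + 75) - 50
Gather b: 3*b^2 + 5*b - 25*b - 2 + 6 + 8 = 3*b^2 - 20*b + 12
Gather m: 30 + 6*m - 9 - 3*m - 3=3*m + 18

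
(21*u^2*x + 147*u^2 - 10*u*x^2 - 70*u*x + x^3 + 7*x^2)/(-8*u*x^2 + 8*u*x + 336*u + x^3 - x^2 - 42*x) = (-21*u^2*x - 147*u^2 + 10*u*x^2 + 70*u*x - x^3 - 7*x^2)/(8*u*x^2 - 8*u*x - 336*u - x^3 + x^2 + 42*x)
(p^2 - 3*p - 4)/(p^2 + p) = (p - 4)/p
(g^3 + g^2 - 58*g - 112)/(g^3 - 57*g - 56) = (g + 2)/(g + 1)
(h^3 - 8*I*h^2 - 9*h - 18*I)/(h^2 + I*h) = h - 9*I - 18/h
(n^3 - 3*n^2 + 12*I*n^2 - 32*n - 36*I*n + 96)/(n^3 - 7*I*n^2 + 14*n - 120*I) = (n^2 + n*(-3 + 8*I) - 24*I)/(n^2 - 11*I*n - 30)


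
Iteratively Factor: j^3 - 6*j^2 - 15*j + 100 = (j - 5)*(j^2 - j - 20) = (j - 5)*(j + 4)*(j - 5)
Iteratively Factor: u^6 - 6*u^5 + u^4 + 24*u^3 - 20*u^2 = (u)*(u^5 - 6*u^4 + u^3 + 24*u^2 - 20*u) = u^2*(u^4 - 6*u^3 + u^2 + 24*u - 20) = u^2*(u + 2)*(u^3 - 8*u^2 + 17*u - 10) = u^2*(u - 2)*(u + 2)*(u^2 - 6*u + 5) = u^2*(u - 2)*(u - 1)*(u + 2)*(u - 5)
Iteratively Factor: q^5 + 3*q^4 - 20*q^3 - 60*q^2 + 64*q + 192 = (q + 3)*(q^4 - 20*q^2 + 64) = (q - 2)*(q + 3)*(q^3 + 2*q^2 - 16*q - 32) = (q - 2)*(q + 2)*(q + 3)*(q^2 - 16) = (q - 2)*(q + 2)*(q + 3)*(q + 4)*(q - 4)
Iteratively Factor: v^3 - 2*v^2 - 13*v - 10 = (v - 5)*(v^2 + 3*v + 2) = (v - 5)*(v + 1)*(v + 2)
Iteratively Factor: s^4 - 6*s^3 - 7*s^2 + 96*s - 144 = (s - 3)*(s^3 - 3*s^2 - 16*s + 48) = (s - 3)^2*(s^2 - 16) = (s - 4)*(s - 3)^2*(s + 4)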